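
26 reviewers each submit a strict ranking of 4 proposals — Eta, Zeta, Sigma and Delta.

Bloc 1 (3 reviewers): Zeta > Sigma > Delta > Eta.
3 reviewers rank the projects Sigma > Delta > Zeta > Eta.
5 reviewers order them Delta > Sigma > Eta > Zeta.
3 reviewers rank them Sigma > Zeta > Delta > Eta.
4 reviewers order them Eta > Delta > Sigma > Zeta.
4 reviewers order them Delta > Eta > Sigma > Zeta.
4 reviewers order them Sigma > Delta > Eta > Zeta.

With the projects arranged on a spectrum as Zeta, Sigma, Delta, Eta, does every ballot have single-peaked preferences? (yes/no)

yes

Axis positions: Zeta=1, Sigma=2, Delta=3, Eta=4.
Bloc 1 (peak Zeta at position 1): ranking walks positions 1-2-3-4, expanding outward from the peak — single-peaked.
Bloc 2 (peak Sigma at position 2): ranking walks positions 2-3-1-4, expanding outward from the peak — single-peaked.
Bloc 3 (peak Delta at position 3): ranking walks positions 3-2-4-1, expanding outward from the peak — single-peaked.
Bloc 4 (peak Sigma at position 2): ranking walks positions 2-1-3-4, expanding outward from the peak — single-peaked.
Bloc 5 (peak Eta at position 4): ranking walks positions 4-3-2-1, expanding outward from the peak — single-peaked.
Bloc 6 (peak Delta at position 3): ranking walks positions 3-4-2-1, expanding outward from the peak — single-peaked.
Bloc 7 (peak Sigma at position 2): ranking walks positions 2-3-4-1, expanding outward from the peak — single-peaked.
Every ranking is single-peaked on this axis.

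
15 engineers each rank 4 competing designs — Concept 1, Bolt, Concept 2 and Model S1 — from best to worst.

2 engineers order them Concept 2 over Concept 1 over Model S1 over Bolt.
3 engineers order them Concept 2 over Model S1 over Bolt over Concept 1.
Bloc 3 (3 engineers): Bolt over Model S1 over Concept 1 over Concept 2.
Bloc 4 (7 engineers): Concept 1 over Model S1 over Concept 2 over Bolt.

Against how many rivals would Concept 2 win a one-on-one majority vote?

Concept 2 against each rival (15 engineers):
Concept 2–Concept 1: Concept 1 10–5.
Concept 2 vs Bolt: Concept 2 wins 12–3.
Concept 2 vs Model S1: Concept 2 preferred on 2+3 = 5 ballots; Model S1 wins 10–5.
Concept 2 beats Bolt; loses to Concept 1, Model S1 — 1 pairwise win.

1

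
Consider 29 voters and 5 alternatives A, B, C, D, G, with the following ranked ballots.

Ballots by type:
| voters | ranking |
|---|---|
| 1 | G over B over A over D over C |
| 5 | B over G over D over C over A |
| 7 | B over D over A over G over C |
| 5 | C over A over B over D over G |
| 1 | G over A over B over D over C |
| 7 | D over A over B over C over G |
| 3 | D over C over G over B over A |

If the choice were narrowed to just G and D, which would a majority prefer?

D

Ballots ranking G above D: 1 + 5 + 1 = 7.
Ballots ranking D above G: 29 − 7 = 22.
D wins the head-to-head 22–7.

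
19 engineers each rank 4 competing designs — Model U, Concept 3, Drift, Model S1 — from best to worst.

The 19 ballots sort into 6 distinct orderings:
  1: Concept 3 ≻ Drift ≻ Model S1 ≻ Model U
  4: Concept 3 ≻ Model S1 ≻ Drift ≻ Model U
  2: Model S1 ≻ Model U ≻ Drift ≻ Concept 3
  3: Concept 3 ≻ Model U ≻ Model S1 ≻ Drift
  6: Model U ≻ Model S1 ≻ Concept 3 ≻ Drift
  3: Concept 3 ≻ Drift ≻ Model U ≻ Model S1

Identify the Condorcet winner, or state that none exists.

Concept 3

Pairwise majorities:
Model U–Concept 3: Concept 3 11–8.
Model U vs Drift: Model U wins 11–8.
Model U vs Model S1: Model U, 12–7.
Concept 3 vs Drift: Concept 3, 17–2.
Concept 3 vs Model S1: Concept 3, 11–8.
Drift–Model S1: Model S1 15–4.
Concept 3 wins every pairwise contest, so Concept 3 is the Condorcet winner.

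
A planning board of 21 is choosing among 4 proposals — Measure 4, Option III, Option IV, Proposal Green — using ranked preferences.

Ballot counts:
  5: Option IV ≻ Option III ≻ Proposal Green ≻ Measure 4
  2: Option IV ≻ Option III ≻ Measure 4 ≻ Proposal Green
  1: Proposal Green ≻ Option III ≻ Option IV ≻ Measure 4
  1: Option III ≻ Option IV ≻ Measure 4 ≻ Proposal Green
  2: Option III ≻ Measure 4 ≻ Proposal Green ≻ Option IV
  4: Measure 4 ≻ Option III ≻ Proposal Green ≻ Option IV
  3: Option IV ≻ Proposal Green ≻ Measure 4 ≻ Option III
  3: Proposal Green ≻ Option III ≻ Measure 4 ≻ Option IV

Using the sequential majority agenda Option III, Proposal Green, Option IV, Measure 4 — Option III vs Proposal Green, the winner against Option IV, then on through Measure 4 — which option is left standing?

Round 1: Option III vs Proposal Green — 14–7, Option III advances.
Round 2: Option III vs Option IV — 11–10, Option III advances.
Round 3: Option III vs Measure 4 — 14–7, Option III advances.
Option III survives the agenda.

Option III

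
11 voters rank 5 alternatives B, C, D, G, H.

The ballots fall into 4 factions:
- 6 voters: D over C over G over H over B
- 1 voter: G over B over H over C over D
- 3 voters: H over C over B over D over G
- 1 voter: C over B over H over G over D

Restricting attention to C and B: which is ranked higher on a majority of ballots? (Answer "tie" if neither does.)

C

Ballots ranking C above B: 6 + 3 + 1 = 10.
Ballots ranking B above C: 11 − 10 = 1.
C wins the head-to-head 10–1.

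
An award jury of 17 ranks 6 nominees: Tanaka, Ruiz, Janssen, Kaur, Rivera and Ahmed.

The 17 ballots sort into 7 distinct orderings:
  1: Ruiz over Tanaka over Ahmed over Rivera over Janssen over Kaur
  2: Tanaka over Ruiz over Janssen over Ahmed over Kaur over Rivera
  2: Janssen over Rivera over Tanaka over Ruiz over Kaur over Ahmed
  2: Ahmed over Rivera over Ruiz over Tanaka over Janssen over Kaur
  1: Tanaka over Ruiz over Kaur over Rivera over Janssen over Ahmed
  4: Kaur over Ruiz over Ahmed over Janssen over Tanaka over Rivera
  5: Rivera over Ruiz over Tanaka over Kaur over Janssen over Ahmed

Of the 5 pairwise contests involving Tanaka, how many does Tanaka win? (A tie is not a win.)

Tanaka against each rival (17 jurors):
Tanaka vs Ruiz: Tanaka preferred on 2+2+1 = 5 ballots; Ruiz wins 12–5.
Tanaka vs Janssen: Tanaka wins 11–6.
Tanaka vs Kaur: Tanaka preferred on 1+2+2+2+1+5 = 13 ballots; Tanaka wins 13–4.
Tanaka vs Rivera: Tanaka preferred on 1+2+1+4 = 8 ballots; Rivera wins 9–8.
Tanaka vs Ahmed: Tanaka preferred on 1+2+2+1+5 = 11 ballots; Tanaka wins 11–6.
Tanaka beats Janssen, Kaur, Ahmed; loses to Ruiz, Rivera — 3 pairwise wins.

3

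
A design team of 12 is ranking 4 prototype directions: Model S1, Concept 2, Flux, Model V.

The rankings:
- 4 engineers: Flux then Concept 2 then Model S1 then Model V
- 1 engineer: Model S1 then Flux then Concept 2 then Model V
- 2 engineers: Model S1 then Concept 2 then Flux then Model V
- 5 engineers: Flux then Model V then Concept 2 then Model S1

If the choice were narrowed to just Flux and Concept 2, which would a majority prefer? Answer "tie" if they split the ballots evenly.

Flux

Ballots ranking Flux above Concept 2: 4 + 1 + 5 = 10.
Ballots ranking Concept 2 above Flux: 12 − 10 = 2.
Flux wins the head-to-head 10–2.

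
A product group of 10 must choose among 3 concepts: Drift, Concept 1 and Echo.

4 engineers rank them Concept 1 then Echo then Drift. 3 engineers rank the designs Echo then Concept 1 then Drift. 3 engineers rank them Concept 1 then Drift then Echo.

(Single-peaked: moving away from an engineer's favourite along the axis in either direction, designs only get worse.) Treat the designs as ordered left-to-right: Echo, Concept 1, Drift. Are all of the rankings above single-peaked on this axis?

yes

Axis positions: Echo=1, Concept 1=2, Drift=3.
Cluster 1 (peak Concept 1 at position 2): ranking walks positions 2-1-3, expanding outward from the peak — single-peaked.
Cluster 2 (peak Echo at position 1): ranking walks positions 1-2-3, expanding outward from the peak — single-peaked.
Cluster 3 (peak Concept 1 at position 2): ranking walks positions 2-3-1, expanding outward from the peak — single-peaked.
Every ranking is single-peaked on this axis.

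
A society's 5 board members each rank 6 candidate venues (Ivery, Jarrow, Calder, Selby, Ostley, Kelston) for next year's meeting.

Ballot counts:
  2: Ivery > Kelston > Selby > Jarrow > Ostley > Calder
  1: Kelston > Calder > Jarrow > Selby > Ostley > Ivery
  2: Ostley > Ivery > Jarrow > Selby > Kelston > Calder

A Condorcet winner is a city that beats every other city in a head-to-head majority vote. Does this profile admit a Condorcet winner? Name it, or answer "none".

none

Pairwise majorities:
Ivery–Jarrow: Ivery 4–1.
Ivery–Calder: Ivery 4–1.
Ivery vs Selby: Ivery, 4–1.
Ivery–Ostley: Ostley 3–2.
Ivery vs Kelston: Ivery wins 4–1.
Jarrow–Calder: Jarrow 4–1.
Jarrow vs Selby: Jarrow, 3–2.
Jarrow–Ostley: Jarrow 3–2.
Jarrow vs Kelston: Kelston wins 3–2.
Calder–Selby: Selby 4–1.
Calder vs Ostley: Ostley wins 4–1.
Calder vs Kelston: Kelston, 5–0.
Selby–Ostley: Selby 3–2.
Selby–Kelston: Kelston 3–2.
Ostley vs Kelston: Kelston, 3–2.
Every city loses at least once (Ivery loses to Ostley; Jarrow loses to Ivery; Calder loses to Ivery; Selby loses to Ivery; Ostley loses to Jarrow; Kelston loses to Ivery). The majority relation contains the cycle Ivery → Jarrow → Ostley → Ivery, so there is no Condorcet winner.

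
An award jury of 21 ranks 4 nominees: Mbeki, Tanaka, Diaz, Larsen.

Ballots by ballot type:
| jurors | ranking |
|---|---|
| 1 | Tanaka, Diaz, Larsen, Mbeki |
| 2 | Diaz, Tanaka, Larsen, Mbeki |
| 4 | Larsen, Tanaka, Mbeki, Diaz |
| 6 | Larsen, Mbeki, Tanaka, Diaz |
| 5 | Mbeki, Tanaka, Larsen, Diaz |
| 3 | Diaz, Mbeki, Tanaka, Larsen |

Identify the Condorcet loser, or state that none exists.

Diaz

Head-to-head results (21 jurors):
Mbeki–Tanaka: Mbeki 14–7.
Mbeki vs Diaz: Mbeki, 15–6.
Mbeki vs Larsen: Larsen, 13–8.
Tanaka vs Diaz: Tanaka, 16–5.
Tanaka–Larsen: Tanaka 11–10.
Diaz vs Larsen: 6 to 15, Larsen.
Diaz is beaten in every head-to-head and is the Condorcet loser.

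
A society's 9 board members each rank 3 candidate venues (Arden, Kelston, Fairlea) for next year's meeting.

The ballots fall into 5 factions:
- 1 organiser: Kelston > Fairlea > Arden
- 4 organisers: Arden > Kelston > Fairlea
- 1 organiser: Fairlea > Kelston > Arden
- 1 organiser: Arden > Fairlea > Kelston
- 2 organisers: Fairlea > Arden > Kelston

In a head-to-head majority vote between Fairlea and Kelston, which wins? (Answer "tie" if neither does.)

Ballots ranking Fairlea above Kelston: 1 + 1 + 2 = 4.
Ballots ranking Kelston above Fairlea: 9 − 4 = 5.
Kelston wins the head-to-head 5–4.

Kelston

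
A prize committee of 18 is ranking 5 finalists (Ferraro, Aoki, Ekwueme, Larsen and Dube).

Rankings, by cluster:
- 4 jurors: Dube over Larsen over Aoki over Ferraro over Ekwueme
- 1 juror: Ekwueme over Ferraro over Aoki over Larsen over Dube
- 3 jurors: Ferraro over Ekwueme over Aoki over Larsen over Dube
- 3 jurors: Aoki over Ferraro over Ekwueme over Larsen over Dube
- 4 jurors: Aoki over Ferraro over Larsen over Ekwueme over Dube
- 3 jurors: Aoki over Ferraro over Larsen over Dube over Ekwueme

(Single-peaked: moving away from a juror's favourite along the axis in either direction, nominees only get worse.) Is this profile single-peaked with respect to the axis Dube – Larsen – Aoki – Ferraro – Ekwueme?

Axis positions: Dube=1, Larsen=2, Aoki=3, Ferraro=4, Ekwueme=5.
Cluster 1 (peak Dube at position 1): ranking walks positions 1-2-3-4-5, expanding outward from the peak — single-peaked.
Cluster 2 (peak Ekwueme at position 5): ranking walks positions 5-4-3-2-1, expanding outward from the peak — single-peaked.
Cluster 3 (peak Ferraro at position 4): ranking walks positions 4-5-3-2-1, expanding outward from the peak — single-peaked.
Cluster 4 (peak Aoki at position 3): ranking walks positions 3-4-5-2-1, expanding outward from the peak — single-peaked.
Cluster 5 (peak Aoki at position 3): ranking walks positions 3-4-2-5-1, expanding outward from the peak — single-peaked.
Cluster 6 (peak Aoki at position 3): ranking walks positions 3-4-2-1-5, expanding outward from the peak — single-peaked.
Every ranking is single-peaked on this axis.

yes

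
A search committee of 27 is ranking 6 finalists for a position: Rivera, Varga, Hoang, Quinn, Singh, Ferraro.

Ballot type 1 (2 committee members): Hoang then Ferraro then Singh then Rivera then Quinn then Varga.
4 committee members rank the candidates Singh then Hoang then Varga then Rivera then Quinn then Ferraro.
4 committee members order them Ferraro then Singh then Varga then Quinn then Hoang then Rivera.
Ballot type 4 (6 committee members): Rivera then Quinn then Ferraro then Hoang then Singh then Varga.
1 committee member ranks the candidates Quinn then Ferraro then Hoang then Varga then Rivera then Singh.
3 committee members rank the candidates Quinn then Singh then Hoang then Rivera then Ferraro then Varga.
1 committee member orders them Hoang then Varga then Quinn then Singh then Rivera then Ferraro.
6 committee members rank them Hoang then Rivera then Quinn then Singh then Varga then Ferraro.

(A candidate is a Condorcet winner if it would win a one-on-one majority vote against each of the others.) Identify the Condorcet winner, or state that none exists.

none

Head-to-head results (27 committee members):
Rivera vs Varga: Rivera preferred on 2+6+3+6 = 17 ballots; Rivera wins 17–10.
Rivera vs Hoang: Rivera preferred on 6 ballots; Hoang wins 21–6.
Rivera vs Quinn: 18 to 9, Rivera.
Rivera vs Singh: Rivera preferred on 6+1+6 = 13 ballots; Singh wins 14–13.
Rivera vs Ferraro: Rivera preferred on 4+6+3+1+6 = 20 ballots; Rivera wins 20–7.
Varga vs Hoang: Varga is ranked higher on 4 ballots, Hoang on 23. Hoang wins 23–4.
Varga vs Quinn: 4+4+1 = 9 for Varga, 18 for Quinn — Quinn by 18–9.
Varga vs Singh: Varga is ranked higher on 1+1 = 2 ballots, Singh on 25. Singh wins 25–2.
Varga vs Ferraro: 4+1+6 = 11 for Varga, 16 for Ferraro — Ferraro by 16–11.
Hoang vs Quinn: Hoang preferred on 2+4+1+6 = 13 ballots; Quinn wins 14–13.
Hoang vs Singh: Hoang preferred on 2+6+1+1+6 = 16 ballots; Hoang wins 16–11.
Hoang vs Ferraro: Hoang is ranked higher on 2+4+3+1+6 = 16 ballots, Ferraro on 11. Hoang wins 16–11.
Quinn vs Singh: 17 to 10, Quinn.
Quinn vs Ferraro: 21 to 6, Quinn.
Singh vs Ferraro: 14 to 13, Singh.
No candidate is unbeaten: Rivera loses to Hoang; Varga loses to Rivera; Hoang loses to Quinn; Quinn loses to Rivera; Singh loses to Hoang; Ferraro loses to Rivera. In particular Rivera → Quinn → Hoang → Rivera is a majority cycle — no Condorcet winner exists.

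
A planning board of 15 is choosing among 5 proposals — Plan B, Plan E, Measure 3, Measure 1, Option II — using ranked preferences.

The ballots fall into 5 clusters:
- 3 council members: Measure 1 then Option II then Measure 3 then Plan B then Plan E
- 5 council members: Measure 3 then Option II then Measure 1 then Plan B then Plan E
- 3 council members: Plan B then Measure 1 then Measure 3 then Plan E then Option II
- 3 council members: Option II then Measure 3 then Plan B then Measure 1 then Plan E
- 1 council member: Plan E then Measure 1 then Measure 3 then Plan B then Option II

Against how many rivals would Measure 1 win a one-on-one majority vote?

2

Measure 1 against each rival (15 council members):
Measure 1 vs Plan B: 3+5+1 = 9 for Measure 1, 6 for Plan B — Measure 1 by 9–6.
Measure 1 vs Plan E: Measure 1, 14–1.
Measure 1 vs Measure 3: Measure 3, 8–7.
Measure 1–Option II: Option II 8–7.
Measure 1 beats Plan B, Plan E; loses to Measure 3, Option II — 2 pairwise wins.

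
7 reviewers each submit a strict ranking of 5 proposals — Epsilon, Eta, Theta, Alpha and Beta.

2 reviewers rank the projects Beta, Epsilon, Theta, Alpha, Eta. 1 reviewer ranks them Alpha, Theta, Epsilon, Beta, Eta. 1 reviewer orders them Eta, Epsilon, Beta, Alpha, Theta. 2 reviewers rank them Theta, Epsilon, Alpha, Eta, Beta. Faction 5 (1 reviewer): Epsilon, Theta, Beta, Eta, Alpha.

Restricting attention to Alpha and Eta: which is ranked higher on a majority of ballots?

Alpha

Ballots ranking Alpha above Eta: 2 + 1 + 2 = 5.
Ballots ranking Eta above Alpha: 7 − 5 = 2.
Alpha wins the head-to-head 5–2.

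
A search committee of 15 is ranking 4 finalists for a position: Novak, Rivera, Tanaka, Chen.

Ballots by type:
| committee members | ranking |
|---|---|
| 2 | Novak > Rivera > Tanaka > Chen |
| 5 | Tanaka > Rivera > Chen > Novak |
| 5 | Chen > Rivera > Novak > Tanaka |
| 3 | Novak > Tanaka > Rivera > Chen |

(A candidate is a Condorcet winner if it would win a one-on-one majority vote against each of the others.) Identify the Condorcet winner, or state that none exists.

none

Check each pair by majority over 15 ballots:
Novak vs Rivera: Novak is ranked higher on 2+3 = 5 ballots, Rivera on 10. Rivera wins 10–5.
Novak vs Tanaka: 2+5+3 = 10 for Novak, 5 for Tanaka — Novak by 10–5.
Novak vs Chen: 5 to 10, Chen.
Rivera vs Tanaka: 7 to 8, Tanaka.
Rivera vs Chen: 10 to 5, Rivera.
Tanaka vs Chen: 10 to 5, Tanaka.
Every candidate loses at least once (Novak loses to Rivera; Rivera loses to Tanaka; Tanaka loses to Novak; Chen loses to Rivera). The majority relation contains the cycle Novak > Tanaka > Rivera > Novak, so there is no Condorcet winner.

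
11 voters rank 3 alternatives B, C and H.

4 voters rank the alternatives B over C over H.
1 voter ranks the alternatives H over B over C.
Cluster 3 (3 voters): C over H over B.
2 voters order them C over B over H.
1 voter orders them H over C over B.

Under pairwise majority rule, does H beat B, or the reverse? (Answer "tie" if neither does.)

Ballots ranking H above B: 1 + 3 + 1 = 5.
Ballots ranking B above H: 11 − 5 = 6.
B wins the head-to-head 6–5.

B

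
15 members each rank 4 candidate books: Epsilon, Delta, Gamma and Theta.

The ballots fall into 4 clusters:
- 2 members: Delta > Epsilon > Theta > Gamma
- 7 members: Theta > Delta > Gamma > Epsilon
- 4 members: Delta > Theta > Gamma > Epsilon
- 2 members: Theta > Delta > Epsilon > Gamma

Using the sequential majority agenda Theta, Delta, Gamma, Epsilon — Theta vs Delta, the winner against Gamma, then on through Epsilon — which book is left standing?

Round 1: Theta vs Delta — 9–6, Theta advances.
Round 2: Theta vs Gamma — 15–0, Theta advances.
Round 3: Theta vs Epsilon — 13–2, Theta advances.
Theta survives the agenda.

Theta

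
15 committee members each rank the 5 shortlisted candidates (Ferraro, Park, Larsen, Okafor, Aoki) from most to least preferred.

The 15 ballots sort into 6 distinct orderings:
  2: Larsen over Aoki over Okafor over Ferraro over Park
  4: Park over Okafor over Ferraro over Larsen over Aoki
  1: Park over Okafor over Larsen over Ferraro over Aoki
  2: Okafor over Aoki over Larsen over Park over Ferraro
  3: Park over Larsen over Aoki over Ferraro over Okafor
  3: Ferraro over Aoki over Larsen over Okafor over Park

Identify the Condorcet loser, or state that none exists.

Pairwise majorities:
Ferraro vs Park: Park wins 10–5.
Ferraro vs Larsen: Larsen wins 8–7.
Ferraro vs Okafor: Okafor, 9–6.
Ferraro vs Aoki: Ferraro is ranked higher on 4+1+3 = 8 ballots, Aoki on 7. Ferraro wins 8–7.
Park vs Larsen: Park preferred on 4+1+3 = 8 ballots; Park wins 8–7.
Park vs Okafor: Park, 8–7.
Park vs Aoki: Park wins 8–7.
Larsen–Okafor: Larsen 8–7.
Larsen vs Aoki: Larsen wins 10–5.
Okafor vs Aoki: Aoki, 8–7.
Each candidate has at least one pairwise win (Ferraro beats Aoki; Park beats Ferraro; Larsen beats Ferraro; Okafor beats Ferraro; Aoki beats Okafor) — no Condorcet loser.

none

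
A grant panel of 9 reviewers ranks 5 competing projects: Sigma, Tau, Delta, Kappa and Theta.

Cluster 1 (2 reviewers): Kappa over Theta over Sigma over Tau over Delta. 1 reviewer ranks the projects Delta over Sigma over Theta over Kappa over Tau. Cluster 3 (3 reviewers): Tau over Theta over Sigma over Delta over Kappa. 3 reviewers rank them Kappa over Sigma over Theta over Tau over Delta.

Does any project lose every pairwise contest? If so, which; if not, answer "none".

Delta

Pairwise majorities:
Sigma–Tau: Sigma 6–3.
Sigma vs Delta: 8 to 1, Sigma.
Sigma vs Kappa: Sigma is ranked higher on 1+3 = 4 ballots, Kappa on 5. Kappa wins 5–4.
Sigma vs Theta: 1+3 = 4 for Sigma, 5 for Theta — Theta by 5–4.
Tau vs Delta: Tau, 8–1.
Tau vs Kappa: Tau preferred on 3 ballots; Kappa wins 6–3.
Tau vs Theta: Theta, 6–3.
Delta vs Kappa: 1+3 = 4 for Delta, 5 for Kappa — Kappa by 5–4.
Delta–Theta: Theta 8–1.
Kappa vs Theta: Kappa is ranked higher on 2+3 = 5 ballots, Theta on 4. Kappa wins 5–4.
Delta is beaten in every head-to-head and is the Condorcet loser.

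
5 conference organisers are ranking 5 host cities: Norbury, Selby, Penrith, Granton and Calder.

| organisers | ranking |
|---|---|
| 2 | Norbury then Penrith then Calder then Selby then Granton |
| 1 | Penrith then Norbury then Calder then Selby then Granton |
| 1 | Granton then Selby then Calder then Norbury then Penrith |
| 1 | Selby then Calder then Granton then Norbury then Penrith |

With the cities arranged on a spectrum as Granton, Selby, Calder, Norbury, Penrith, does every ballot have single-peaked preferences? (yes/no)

Axis positions: Granton=1, Selby=2, Calder=3, Norbury=4, Penrith=5.
Ballot type 1 (peak Norbury at position 4): ranking walks positions 4-5-3-2-1, expanding outward from the peak — single-peaked.
Ballot type 2 (peak Penrith at position 5): ranking walks positions 5-4-3-2-1, expanding outward from the peak — single-peaked.
Ballot type 3 (peak Granton at position 1): ranking walks positions 1-2-3-4-5, expanding outward from the peak — single-peaked.
Ballot type 4 (peak Selby at position 2): ranking walks positions 2-3-1-4-5, expanding outward from the peak — single-peaked.
Every ranking is single-peaked on this axis.

yes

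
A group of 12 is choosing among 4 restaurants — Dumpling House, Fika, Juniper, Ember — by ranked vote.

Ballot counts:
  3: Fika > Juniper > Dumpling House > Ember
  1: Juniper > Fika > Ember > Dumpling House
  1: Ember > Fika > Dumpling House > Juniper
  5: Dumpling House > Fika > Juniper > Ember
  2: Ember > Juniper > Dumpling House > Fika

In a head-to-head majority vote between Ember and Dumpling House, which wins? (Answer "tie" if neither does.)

Ballots ranking Ember above Dumpling House: 1 + 1 + 2 = 4.
Ballots ranking Dumpling House above Ember: 12 − 4 = 8.
Dumpling House wins the head-to-head 8–4.

Dumpling House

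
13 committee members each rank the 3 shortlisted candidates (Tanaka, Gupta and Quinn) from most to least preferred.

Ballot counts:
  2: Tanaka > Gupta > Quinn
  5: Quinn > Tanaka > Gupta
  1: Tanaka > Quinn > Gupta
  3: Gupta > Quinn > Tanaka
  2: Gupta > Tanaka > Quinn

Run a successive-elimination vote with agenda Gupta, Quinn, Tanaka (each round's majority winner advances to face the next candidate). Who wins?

Round 1: Gupta vs Quinn — 7–6, Gupta advances.
Round 2: Gupta vs Tanaka — 5–8, Tanaka advances.
Tanaka survives the agenda.

Tanaka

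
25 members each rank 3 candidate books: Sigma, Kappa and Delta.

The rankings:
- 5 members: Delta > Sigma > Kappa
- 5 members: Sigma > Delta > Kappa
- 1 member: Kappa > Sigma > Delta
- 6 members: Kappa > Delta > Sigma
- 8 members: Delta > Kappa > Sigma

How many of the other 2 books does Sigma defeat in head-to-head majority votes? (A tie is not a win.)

Sigma against each rival (25 members):
Sigma vs Kappa: 5+5 = 10 for Sigma, 15 for Kappa — Kappa by 15–10.
Sigma vs Delta: 5+1 = 6 for Sigma, 19 for Delta — Delta by 19–6.
Sigma beats no one; loses to Kappa, Delta — 0 pairwise wins.

0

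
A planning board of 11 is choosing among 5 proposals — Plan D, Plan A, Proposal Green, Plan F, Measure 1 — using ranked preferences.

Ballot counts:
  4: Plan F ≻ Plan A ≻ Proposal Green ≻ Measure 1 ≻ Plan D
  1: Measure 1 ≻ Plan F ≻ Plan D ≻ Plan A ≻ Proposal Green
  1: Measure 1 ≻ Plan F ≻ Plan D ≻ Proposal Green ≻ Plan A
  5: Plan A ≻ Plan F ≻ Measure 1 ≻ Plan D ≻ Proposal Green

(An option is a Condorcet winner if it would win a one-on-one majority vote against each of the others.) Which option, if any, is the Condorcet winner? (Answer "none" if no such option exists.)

Pairwise majorities:
Plan D vs Plan A: Plan D is ranked higher on 1+1 = 2 ballots, Plan A on 9. Plan A wins 9–2.
Plan D vs Proposal Green: 1+1+5 = 7 for Plan D, 4 for Proposal Green — Plan D by 7–4.
Plan D vs Plan F: Plan D is ranked higher on 0 ballots, Plan F on 11. Plan F wins 11–0.
Plan D vs Measure 1: Plan D is ranked higher on 0 ballots, Measure 1 on 11. Measure 1 wins 11–0.
Plan A vs Proposal Green: 4+1+5 = 10 for Plan A, 1 for Proposal Green — Plan A by 10–1.
Plan A vs Plan F: Plan A is ranked higher on 5 ballots, Plan F on 6. Plan F wins 6–5.
Plan A vs Measure 1: 9 to 2, Plan A.
Proposal Green vs Plan F: 0 to 11, Plan F.
Proposal Green vs Measure 1: Proposal Green preferred on 4 ballots; Measure 1 wins 7–4.
Plan F vs Measure 1: 9 to 2, Plan F.
Only Plan F has no losses; Plan F is the Condorcet winner.

Plan F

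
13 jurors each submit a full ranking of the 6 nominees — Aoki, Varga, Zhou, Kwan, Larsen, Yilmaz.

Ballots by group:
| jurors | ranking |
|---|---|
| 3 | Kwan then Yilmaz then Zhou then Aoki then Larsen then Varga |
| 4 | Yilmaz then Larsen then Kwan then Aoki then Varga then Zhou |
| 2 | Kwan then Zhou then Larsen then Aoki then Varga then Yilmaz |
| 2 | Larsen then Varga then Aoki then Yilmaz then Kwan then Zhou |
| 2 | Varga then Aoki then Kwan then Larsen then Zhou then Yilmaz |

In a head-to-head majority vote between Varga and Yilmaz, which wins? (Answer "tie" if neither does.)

Ballots ranking Varga above Yilmaz: 2 + 2 + 2 = 6.
Ballots ranking Yilmaz above Varga: 13 − 6 = 7.
Yilmaz wins the head-to-head 7–6.

Yilmaz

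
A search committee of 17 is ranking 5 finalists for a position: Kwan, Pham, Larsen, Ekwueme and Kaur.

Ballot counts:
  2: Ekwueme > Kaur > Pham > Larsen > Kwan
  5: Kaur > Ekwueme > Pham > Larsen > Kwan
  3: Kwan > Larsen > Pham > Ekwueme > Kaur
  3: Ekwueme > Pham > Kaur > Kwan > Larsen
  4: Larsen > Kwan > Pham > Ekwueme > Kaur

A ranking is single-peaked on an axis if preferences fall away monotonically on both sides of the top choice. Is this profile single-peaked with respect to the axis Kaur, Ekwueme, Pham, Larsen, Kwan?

no

Axis positions: Kaur=1, Ekwueme=2, Pham=3, Larsen=4, Kwan=5.
Bloc 1 (peak Ekwueme at position 2): ranking walks positions 2-1-3-4-5, expanding outward from the peak — single-peaked.
Bloc 2 (peak Kaur at position 1): ranking walks positions 1-2-3-4-5, expanding outward from the peak — single-peaked.
Bloc 3 (peak Kwan at position 5): ranking walks positions 5-4-3-2-1, expanding outward from the peak — single-peaked.
Bloc 4: ranking walks positions 2-3-1-5-4; Kwan is ranked above Larsen even though Larsen lies between Kwan and the peak Ekwueme on the axis — preferences dip and rise again. Not single-peaked.
Bloc 5 (peak Larsen at position 4): ranking walks positions 4-5-3-2-1, expanding outward from the peak — single-peaked.
Bloc 4 violates single-peakedness, so the profile is not single-peaked on this axis.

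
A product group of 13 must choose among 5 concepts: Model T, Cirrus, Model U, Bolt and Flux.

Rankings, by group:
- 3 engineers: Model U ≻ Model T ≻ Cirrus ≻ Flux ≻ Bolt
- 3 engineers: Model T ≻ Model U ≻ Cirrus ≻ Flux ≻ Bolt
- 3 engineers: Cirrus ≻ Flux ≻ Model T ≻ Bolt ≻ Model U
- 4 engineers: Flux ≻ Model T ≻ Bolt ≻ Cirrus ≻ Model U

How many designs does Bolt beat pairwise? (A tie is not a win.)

1

Bolt against each rival (13 engineers):
Bolt vs Model T: Bolt is ranked higher on 0 ballots, Model T on 13. Model T wins 13–0.
Bolt vs Cirrus: Cirrus wins 9–4.
Bolt vs Model U: 7 to 6, Bolt.
Bolt vs Flux: Bolt is ranked higher on 0 ballots, Flux on 13. Flux wins 13–0.
Bolt beats Model U; loses to Model T, Cirrus, Flux — 1 pairwise win.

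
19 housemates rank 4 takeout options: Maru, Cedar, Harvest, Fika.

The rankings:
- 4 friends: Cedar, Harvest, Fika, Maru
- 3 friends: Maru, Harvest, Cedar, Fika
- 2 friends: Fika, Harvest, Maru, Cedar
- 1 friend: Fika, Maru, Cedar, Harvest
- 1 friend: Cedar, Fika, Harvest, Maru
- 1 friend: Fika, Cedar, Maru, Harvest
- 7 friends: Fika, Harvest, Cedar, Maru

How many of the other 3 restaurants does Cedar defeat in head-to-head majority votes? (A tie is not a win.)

Cedar against each rival (19 friends):
Cedar vs Maru: 13 to 6, Cedar.
Cedar vs Harvest: 4+1+1+1 = 7 for Cedar, 12 for Harvest — Harvest by 12–7.
Cedar vs Fika: Fika, 11–8.
Cedar beats Maru; loses to Harvest, Fika — 1 pairwise win.

1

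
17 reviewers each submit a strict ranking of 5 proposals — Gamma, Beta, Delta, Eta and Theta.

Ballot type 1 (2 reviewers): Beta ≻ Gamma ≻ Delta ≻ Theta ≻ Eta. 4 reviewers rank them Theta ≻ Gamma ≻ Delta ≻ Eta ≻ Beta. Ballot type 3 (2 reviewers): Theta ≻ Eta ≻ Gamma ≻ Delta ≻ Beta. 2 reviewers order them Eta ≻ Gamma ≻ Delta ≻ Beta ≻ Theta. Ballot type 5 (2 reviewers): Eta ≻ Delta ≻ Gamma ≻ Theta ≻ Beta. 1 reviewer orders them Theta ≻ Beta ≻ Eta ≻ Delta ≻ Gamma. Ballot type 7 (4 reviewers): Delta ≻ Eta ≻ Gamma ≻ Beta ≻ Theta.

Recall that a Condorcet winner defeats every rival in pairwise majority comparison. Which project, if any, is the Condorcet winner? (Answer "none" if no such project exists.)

Check each pair by majority over 17 ballots:
Gamma vs Beta: Gamma wins 14–3.
Gamma vs Delta: Gamma wins 10–7.
Gamma–Eta: Eta 11–6.
Gamma vs Theta: Gamma, 10–7.
Beta vs Delta: Delta, 14–3.
Beta vs Eta: Eta, 14–3.
Beta vs Theta: Theta wins 9–8.
Delta–Eta: Delta 10–7.
Delta vs Theta: Delta wins 10–7.
Eta–Theta: Theta 9–8.
Every project loses at least once (Gamma loses to Eta; Beta loses to Gamma; Delta loses to Gamma; Eta loses to Delta; Theta loses to Gamma). The majority relation contains the cycle Gamma beats Delta beats Eta beats Gamma, so there is no Condorcet winner.

none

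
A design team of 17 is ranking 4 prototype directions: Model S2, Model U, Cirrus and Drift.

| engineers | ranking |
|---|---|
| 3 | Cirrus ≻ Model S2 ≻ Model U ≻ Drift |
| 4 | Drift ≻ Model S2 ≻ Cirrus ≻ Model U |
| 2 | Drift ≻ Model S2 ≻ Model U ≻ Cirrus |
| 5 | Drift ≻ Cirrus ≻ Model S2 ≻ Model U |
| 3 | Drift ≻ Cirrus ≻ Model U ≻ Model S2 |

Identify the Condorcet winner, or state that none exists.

Drift

Head-to-head results (17 engineers):
Model S2 vs Model U: 3+4+2+5 = 14 for Model S2, 3 for Model U — Model S2 by 14–3.
Model S2 vs Cirrus: Cirrus wins 11–6.
Model S2 vs Drift: 3 for Model S2, 14 for Drift — Drift by 14–3.
Model U vs Cirrus: 2 to 15, Cirrus.
Model U vs Drift: Model U is ranked higher on 3 ballots, Drift on 14. Drift wins 14–3.
Cirrus vs Drift: Drift wins 14–3.
Only Drift has no losses; Drift is the Condorcet winner.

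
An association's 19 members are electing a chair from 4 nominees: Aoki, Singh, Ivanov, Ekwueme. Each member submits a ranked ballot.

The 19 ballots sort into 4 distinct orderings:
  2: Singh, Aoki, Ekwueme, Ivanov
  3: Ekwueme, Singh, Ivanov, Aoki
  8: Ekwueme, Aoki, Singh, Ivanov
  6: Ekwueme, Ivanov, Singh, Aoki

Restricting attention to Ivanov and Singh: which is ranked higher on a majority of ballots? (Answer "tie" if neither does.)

Singh

Ballots ranking Ivanov above Singh: 6.
Ballots ranking Singh above Ivanov: 19 − 6 = 13.
Singh wins the head-to-head 13–6.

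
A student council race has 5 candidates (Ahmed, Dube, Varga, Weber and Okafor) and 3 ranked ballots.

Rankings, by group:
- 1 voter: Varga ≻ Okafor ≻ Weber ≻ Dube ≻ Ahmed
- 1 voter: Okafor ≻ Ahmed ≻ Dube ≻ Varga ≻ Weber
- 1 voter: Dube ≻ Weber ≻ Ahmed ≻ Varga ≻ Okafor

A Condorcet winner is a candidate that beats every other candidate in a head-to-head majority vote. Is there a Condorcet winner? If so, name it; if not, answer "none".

none

Pairwise majorities:
Ahmed–Dube: Dube 2–1.
Ahmed–Varga: Ahmed 2–1.
Ahmed vs Weber: Weber, 2–1.
Ahmed–Okafor: Okafor 2–1.
Dube–Varga: Dube 2–1.
Dube vs Weber: Dube, 2–1.
Dube–Okafor: Okafor 2–1.
Varga–Weber: Varga 2–1.
Varga–Okafor: Varga 2–1.
Weber vs Okafor: Okafor wins 2–1.
Every candidate loses at least once (Ahmed loses to Dube; Dube loses to Okafor; Varga loses to Ahmed; Weber loses to Dube; Okafor loses to Varga). The majority relation contains the cycle Ahmed → Varga → Weber → Ahmed, so there is no Condorcet winner.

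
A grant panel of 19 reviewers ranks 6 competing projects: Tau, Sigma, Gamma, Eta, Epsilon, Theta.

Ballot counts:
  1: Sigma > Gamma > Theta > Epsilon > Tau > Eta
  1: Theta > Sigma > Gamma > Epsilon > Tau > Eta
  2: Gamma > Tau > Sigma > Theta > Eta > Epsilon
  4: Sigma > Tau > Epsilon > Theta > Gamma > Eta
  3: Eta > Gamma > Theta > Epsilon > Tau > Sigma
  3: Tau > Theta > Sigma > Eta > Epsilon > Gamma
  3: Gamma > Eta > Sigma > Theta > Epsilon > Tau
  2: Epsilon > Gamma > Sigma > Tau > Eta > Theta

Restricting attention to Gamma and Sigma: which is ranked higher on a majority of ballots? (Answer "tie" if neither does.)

Gamma

Ballots ranking Gamma above Sigma: 2 + 3 + 3 + 2 = 10.
Ballots ranking Sigma above Gamma: 19 − 10 = 9.
Gamma wins the head-to-head 10–9.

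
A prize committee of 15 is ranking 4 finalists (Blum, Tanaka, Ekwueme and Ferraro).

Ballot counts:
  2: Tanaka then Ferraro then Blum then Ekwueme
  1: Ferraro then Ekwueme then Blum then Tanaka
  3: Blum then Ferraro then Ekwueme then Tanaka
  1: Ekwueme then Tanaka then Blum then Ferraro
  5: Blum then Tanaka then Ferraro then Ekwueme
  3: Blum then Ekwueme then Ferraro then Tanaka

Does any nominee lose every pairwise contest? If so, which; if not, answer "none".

none

Head-to-head results (15 jurors):
Blum vs Tanaka: Blum, 12–3.
Blum vs Ekwueme: Blum preferred on 2+3+5+3 = 13 ballots; Blum wins 13–2.
Blum vs Ferraro: Blum wins 12–3.
Tanaka vs Ekwueme: Ekwueme wins 8–7.
Tanaka vs Ferraro: Tanaka wins 8–7.
Ekwueme vs Ferraro: Ferraro, 11–4.
No nominee is winless: Blum beats Tanaka; Tanaka beats Ferraro; Ekwueme beats Tanaka; Ferraro beats Ekwueme. There is no Condorcet loser.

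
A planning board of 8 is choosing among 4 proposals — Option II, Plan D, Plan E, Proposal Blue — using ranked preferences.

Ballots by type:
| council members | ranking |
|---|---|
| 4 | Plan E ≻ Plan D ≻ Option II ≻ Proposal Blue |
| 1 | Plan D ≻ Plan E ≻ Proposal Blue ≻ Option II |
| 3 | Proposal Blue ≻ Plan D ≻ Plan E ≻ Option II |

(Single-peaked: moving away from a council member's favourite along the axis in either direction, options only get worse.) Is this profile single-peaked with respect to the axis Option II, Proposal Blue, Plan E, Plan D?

no

Axis positions: Option II=1, Proposal Blue=2, Plan E=3, Plan D=4.
Type 1: ranking walks positions 3-4-1-2; Option II is ranked above Proposal Blue even though Proposal Blue lies between Option II and the peak Plan E on the axis — preferences dip and rise again. Not single-peaked.
Type 2 (peak Plan D at position 4): ranking walks positions 4-3-2-1, expanding outward from the peak — single-peaked.
Type 3: ranking walks positions 2-4-3-1; Plan D is ranked above Plan E even though Plan E lies between Plan D and the peak Proposal Blue on the axis — preferences dip and rise again. Not single-peaked.
Type 1 violates single-peakedness, so the profile is not single-peaked on this axis.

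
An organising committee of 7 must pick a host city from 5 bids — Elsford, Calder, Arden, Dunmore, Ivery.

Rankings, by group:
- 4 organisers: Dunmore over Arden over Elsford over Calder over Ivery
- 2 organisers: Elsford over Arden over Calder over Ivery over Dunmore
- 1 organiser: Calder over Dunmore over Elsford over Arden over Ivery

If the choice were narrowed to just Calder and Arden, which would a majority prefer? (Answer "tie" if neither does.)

Ballots ranking Calder above Arden: 1.
Ballots ranking Arden above Calder: 7 − 1 = 6.
Arden wins the head-to-head 6–1.

Arden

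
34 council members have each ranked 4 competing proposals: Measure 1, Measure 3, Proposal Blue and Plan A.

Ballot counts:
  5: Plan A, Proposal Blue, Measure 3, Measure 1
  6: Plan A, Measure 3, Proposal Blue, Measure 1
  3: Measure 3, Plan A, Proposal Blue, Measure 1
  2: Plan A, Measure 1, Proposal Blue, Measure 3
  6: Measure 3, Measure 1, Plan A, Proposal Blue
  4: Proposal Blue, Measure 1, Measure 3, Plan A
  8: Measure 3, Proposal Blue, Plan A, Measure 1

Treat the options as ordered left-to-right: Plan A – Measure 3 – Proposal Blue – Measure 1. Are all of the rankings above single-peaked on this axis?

Axis positions: Plan A=1, Measure 3=2, Proposal Blue=3, Measure 1=4.
Ballot type 1: ranking walks positions 1-3-2-4; Proposal Blue is ranked above Measure 3 even though Measure 3 lies between Proposal Blue and the peak Plan A on the axis — preferences dip and rise again. Not single-peaked.
Ballot type 2 (peak Plan A at position 1): ranking walks positions 1-2-3-4, expanding outward from the peak — single-peaked.
Ballot type 3 (peak Measure 3 at position 2): ranking walks positions 2-1-3-4, expanding outward from the peak — single-peaked.
Ballot type 4: ranking walks positions 1-4-3-2; Measure 1 is ranked above Measure 3 even though Measure 3 lies between Measure 1 and the peak Plan A on the axis — preferences dip and rise again. Not single-peaked.
Ballot type 5: ranking walks positions 2-4-1-3; Measure 1 is ranked above Proposal Blue even though Proposal Blue lies between Measure 1 and the peak Measure 3 on the axis — preferences dip and rise again. Not single-peaked.
Ballot type 6 (peak Proposal Blue at position 3): ranking walks positions 3-4-2-1, expanding outward from the peak — single-peaked.
Ballot type 7 (peak Measure 3 at position 2): ranking walks positions 2-3-1-4, expanding outward from the peak — single-peaked.
Ballot type 1 violates single-peakedness, so the profile is not single-peaked on this axis.

no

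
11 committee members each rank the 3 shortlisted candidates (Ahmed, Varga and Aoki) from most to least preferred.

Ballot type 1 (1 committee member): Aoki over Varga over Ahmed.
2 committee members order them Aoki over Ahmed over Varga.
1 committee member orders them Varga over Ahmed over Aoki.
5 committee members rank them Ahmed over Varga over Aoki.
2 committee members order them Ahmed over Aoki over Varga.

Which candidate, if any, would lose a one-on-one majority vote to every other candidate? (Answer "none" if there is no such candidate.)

Aoki

Head-to-head results (11 committee members):
Ahmed vs Varga: Ahmed wins 9–2.
Ahmed vs Aoki: Ahmed preferred on 1+5+2 = 8 ballots; Ahmed wins 8–3.
Varga vs Aoki: Varga is ranked higher on 1+5 = 6 ballots, Aoki on 5. Varga wins 6–5.
Aoki is beaten in every head-to-head and is the Condorcet loser.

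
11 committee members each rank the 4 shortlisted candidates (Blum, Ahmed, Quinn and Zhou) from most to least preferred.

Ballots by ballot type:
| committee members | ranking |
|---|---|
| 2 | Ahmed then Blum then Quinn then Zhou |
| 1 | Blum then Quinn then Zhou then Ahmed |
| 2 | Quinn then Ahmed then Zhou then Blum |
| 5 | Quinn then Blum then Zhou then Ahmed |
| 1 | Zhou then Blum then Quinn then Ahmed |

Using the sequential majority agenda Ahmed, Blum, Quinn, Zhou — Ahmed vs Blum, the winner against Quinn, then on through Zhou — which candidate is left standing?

Quinn

Round 1: Ahmed vs Blum — 4–7, Blum advances.
Round 2: Blum vs Quinn — 4–7, Quinn advances.
Round 3: Quinn vs Zhou — 10–1, Quinn advances.
Quinn survives the agenda.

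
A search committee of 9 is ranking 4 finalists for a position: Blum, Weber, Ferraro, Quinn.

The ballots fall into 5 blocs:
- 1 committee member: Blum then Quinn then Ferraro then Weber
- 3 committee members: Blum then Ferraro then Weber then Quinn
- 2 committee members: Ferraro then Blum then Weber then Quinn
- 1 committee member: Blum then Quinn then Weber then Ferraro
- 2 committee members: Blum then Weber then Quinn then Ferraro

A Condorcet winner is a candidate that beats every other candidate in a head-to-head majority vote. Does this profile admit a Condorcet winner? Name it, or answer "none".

Blum

Check each pair by majority over 9 ballots:
Blum vs Weber: Blum is ranked higher on 1+3+2+1+2 = 9 ballots, Weber on 0. Blum wins 9–0.
Blum vs Ferraro: Blum, 7–2.
Blum vs Quinn: Blum is ranked higher on 1+3+2+1+2 = 9 ballots, Quinn on 0. Blum wins 9–0.
Weber vs Ferraro: Weber is ranked higher on 1+2 = 3 ballots, Ferraro on 6. Ferraro wins 6–3.
Weber vs Quinn: Weber preferred on 3+2+2 = 7 ballots; Weber wins 7–2.
Ferraro vs Quinn: Ferraro preferred on 3+2 = 5 ballots; Ferraro wins 5–4.
Blum wins every pairwise contest, so Blum is the Condorcet winner.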